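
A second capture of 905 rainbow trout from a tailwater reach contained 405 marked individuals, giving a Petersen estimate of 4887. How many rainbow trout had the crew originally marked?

M = 2187

From N = M·C/R: M = N·R / C = 4887·405 / 905 = 1979235 / 905 = 2187.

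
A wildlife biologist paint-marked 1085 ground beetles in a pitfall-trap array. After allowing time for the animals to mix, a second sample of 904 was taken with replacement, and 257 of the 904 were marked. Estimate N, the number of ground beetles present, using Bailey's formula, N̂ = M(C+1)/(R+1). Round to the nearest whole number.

N̂ = 1085·(904+1)/(257+1) = 1085·905/258 = 981925/258 ≈ 3805.9 → 3806

N ≈ 3806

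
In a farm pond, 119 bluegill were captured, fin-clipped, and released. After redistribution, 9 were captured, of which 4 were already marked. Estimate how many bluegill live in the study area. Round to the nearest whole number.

N = (119 × 9) / 4 = 1071 / 4 ≈ 267.8 → 268

N ≈ 268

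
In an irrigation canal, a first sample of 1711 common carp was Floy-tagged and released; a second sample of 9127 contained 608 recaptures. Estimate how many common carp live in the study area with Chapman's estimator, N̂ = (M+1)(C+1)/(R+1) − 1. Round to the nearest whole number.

N ≈ 25,659

N̂ = (1711+1)(9127+1)/(608+1) − 1 = 1712·9128/609 − 1
= 15627136/609 − 1 ≈ 25660.3 − 1 ≈ 25659.3 → 25659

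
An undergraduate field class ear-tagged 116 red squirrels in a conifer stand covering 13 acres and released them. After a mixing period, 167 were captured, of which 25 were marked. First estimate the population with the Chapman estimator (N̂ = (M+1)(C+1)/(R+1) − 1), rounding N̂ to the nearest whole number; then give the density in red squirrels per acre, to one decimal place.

N̂ = 117·168/26 − 1 = 19656/26 − 1 = 755
Density = N̂ / area = 755 / 13 ≈ 58.08 → 58.1 per acre

density ≈ 58.1 red squirrels per acre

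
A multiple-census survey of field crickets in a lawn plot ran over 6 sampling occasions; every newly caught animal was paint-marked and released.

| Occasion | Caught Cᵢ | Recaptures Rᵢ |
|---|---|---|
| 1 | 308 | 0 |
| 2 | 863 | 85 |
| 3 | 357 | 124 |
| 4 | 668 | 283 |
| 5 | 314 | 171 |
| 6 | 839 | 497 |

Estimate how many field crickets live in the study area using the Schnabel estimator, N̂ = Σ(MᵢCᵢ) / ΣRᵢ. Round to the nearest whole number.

Marked at large before each occasion: Mᵢ = Σⱼ<ᵢ (Cⱼ − Rⱼ) → M1=0, M2=308, M3=1086, M4=1319, M5=1704, M6=1847
Σ MᵢCᵢ = 0·308 + 308·863 + 1086·357 + 1319·668 + 1704·314 + 1847·839 = 0 + 265804 + 387702 + 881092 + 535056 + 1549633 = 3619287
Σ Rᵢ = 0 + 85 + 124 + 283 + 171 + 497 = 1160
N̂ = 3619287 / 1160 ≈ 3120.1 → 3120

N ≈ 3120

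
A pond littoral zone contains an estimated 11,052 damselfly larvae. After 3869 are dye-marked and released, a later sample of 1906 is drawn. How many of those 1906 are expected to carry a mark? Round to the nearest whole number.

Expected recaptures E[R] = M·C / N.
E[R] = 3869 × 1906 / 11052 = 7374314 / 11052 ≈ 667.2 → 667

expected recaptures ≈ 667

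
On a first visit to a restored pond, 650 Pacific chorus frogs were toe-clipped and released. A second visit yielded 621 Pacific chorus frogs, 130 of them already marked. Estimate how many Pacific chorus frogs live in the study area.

The marked fraction in the recapture sample should equal the marked fraction in the population: 130/621 = 650/N.
N = (650 × 621) / 130 = 403650 / 130 = 3105

N = 3105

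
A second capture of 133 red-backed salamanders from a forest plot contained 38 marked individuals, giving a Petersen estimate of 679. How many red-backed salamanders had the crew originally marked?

From N = M·C/R: M = N·R / C = 679·38 / 133 = 25802 / 133 = 194.

M = 194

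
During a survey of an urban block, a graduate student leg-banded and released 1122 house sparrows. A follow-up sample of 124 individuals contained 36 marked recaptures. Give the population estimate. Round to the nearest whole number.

The marked fraction in the recapture sample should equal the marked fraction in the population: 36/124 = 1122/N.
N = (1122 × 124) / 36 = 139128 / 36 ≈ 3864.7 → 3865

N ≈ 3865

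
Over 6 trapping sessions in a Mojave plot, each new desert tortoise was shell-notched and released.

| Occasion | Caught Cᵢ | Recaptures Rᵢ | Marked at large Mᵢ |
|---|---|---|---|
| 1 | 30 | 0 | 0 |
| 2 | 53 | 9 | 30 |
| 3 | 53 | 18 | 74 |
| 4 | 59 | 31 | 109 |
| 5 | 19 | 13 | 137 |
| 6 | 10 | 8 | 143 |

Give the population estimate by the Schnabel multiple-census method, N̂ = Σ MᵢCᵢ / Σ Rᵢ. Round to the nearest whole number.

N ≈ 202

Σ MᵢCᵢ = 0·30 + 30·53 + 74·53 + 109·59 + 137·19 + 143·10 = 0 + 1590 + 3922 + 6431 + 2603 + 1430 = 15976
Σ Rᵢ = 0 + 9 + 18 + 31 + 13 + 8 = 79
N̂ = 15976 / 79 ≈ 202.2 → 202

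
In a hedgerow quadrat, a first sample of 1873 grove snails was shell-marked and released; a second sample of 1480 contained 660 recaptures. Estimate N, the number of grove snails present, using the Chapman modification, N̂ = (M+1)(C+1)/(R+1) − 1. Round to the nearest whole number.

N̂ = (1873+1)(1480+1)/(660+1) − 1 = 1874·1481/661 − 1
= 2775394/661 − 1 ≈ 4198.8 − 1 ≈ 4197.8 → 4198

N ≈ 4198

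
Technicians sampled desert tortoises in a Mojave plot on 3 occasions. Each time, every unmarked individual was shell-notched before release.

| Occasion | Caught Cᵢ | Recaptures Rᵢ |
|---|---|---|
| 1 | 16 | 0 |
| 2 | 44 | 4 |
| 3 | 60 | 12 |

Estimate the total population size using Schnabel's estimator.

N = 254

Marked at large before each occasion: Mᵢ = Σⱼ<ᵢ (Cⱼ − Rⱼ) → M1=0, M2=16, M3=56
Σ MᵢCᵢ = 0·16 + 16·44 + 56·60 = 0 + 704 + 3360 = 4064
Σ Rᵢ = 0 + 4 + 12 = 16
N̂ = 4064 / 16 = 254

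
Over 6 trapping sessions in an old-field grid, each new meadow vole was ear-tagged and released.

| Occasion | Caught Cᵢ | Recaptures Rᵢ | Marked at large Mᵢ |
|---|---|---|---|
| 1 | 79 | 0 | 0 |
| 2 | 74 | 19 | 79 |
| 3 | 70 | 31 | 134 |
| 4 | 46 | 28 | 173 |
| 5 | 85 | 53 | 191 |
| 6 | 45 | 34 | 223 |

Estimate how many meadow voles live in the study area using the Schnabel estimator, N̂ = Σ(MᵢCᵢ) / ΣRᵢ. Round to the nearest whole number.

Σ MᵢCᵢ = 0·79 + 79·74 + 134·70 + 173·46 + 191·85 + 223·45 = 0 + 5846 + 9380 + 7958 + 16235 + 10035 = 49454
Σ Rᵢ = 0 + 19 + 31 + 28 + 53 + 34 = 165
N̂ = 49454 / 165 ≈ 299.7 → 300

N ≈ 300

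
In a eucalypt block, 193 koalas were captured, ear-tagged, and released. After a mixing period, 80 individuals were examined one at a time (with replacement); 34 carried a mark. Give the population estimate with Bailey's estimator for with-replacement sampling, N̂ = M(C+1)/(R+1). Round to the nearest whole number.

N̂ = 193·(80+1)/(34+1) = 193·81/35 = 15633/35 ≈ 446.7 → 447

N ≈ 447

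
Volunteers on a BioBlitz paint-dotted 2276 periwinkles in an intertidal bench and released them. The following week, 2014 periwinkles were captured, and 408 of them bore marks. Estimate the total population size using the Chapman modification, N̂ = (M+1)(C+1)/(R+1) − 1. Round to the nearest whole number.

N ≈ 11,217

N̂ = (2276+1)(2014+1)/(408+1) − 1 = 2277·2015/409 − 1
= 4588155/409 − 1 ≈ 11218.0 − 1 ≈ 11217.0 → 11217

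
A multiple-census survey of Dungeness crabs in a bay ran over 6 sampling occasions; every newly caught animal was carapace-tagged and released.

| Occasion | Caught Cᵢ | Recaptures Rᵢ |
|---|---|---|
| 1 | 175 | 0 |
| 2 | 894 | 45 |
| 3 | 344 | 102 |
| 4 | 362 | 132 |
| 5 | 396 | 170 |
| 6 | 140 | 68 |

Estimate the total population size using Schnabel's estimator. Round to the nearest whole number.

N ≈ 3483

Marked at large before each occasion: Mᵢ = Σⱼ<ᵢ (Cⱼ − Rⱼ) → M1=0, M2=175, M3=1024, M4=1266, M5=1496, M6=1722
Σ MᵢCᵢ = 0·175 + 175·894 + 1024·344 + 1266·362 + 1496·396 + 1722·140 = 0 + 156450 + 352256 + 458292 + 592416 + 241080 = 1800494
Σ Rᵢ = 0 + 45 + 102 + 132 + 170 + 68 = 517
N̂ = 1800494 / 517 ≈ 3482.6 → 3483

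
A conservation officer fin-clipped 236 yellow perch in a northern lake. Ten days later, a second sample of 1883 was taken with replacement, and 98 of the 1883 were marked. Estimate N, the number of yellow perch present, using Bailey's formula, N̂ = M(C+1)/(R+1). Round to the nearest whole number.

N̂ = 236·(1883+1)/(98+1) = 236·1884/99 = 444624/99 ≈ 4491.2 → 4491

N ≈ 4491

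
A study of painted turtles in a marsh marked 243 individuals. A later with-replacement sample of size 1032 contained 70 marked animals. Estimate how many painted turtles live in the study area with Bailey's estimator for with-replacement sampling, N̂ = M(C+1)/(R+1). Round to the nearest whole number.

N̂ = 243·(1032+1)/(70+1) = 243·1033/71 = 251019/71 ≈ 3535.48 → 3535

N ≈ 3535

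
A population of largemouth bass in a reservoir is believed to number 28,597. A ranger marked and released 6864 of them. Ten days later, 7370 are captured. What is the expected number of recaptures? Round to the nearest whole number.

The marked fraction of the population is 6864/28597, so in a sample of 7370 expect C·(M/N) marked.
E[R] = 6864 × 7370 / 28597 = 50587680 / 28597 ≈ 1769.0 → 1769

expected recaptures ≈ 1769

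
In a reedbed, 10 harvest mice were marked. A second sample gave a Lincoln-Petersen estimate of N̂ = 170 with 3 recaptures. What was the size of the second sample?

C = 51

From N = M·C/R: C = N·R / M = 170·3 / 10 = 510 / 10 = 51.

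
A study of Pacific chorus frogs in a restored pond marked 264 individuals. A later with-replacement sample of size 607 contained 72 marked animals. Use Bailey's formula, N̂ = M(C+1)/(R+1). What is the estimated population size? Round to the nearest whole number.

N̂ = 264·(607+1)/(72+1) = 264·608/73 = 160512/73 ≈ 2198.8 → 2199

N ≈ 2199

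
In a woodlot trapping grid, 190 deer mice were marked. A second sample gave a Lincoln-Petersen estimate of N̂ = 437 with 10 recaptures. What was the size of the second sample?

C = 23

From N = M·C/R: C = N·R / M = 437·10 / 190 = 4370 / 190 = 23.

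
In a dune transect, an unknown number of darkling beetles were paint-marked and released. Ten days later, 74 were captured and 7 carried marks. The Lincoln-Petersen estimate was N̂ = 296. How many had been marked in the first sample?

M = 28

From N = M·C/R: M = N·R / C = 296·7 / 74 = 2072 / 74 = 28.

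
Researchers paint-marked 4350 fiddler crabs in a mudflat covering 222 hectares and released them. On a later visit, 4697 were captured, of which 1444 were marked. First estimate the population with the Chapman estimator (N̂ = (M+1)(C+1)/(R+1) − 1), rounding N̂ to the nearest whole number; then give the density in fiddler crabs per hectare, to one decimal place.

density ≈ 63.7 fiddler crabs per hectare

N̂ = 4351·4698/1445 − 1 = 20440998/1445 − 1 ≈ 14145.0 → 14145
Density = N̂ / area = 14145 / 222 ≈ 63.72 → 63.7 per hectare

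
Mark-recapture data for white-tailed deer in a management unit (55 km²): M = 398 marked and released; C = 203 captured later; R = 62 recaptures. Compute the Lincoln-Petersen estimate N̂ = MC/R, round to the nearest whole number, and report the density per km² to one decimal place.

density ≈ 23.7 white-tailed deer per km²

N̂ = 398·203/62 = 80794/62 ≈ 1303.1 → 1303
Density = N̂ / area = 1303 / 55 ≈ 23.69 → 23.7 per km²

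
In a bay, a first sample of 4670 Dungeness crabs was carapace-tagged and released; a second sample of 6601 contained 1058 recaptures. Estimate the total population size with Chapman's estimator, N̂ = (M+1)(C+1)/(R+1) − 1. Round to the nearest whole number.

N ≈ 29,119

N̂ = (4670+1)(6601+1)/(1058+1) − 1 = 4671·6602/1059 − 1
= 30837942/1059 − 1 ≈ 29119.9 − 1 ≈ 29118.9 → 29119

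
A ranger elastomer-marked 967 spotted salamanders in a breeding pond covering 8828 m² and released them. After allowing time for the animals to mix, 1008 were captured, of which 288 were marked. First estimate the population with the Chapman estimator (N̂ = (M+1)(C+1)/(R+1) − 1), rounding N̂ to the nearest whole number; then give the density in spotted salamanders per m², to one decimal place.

density ≈ 0.4 spotted salamanders per m²

N̂ = 968·1009/289 − 1 = 976712/289 − 1 ≈ 3378.6 → 3379
Density = N̂ / area = 3379 / 8828 ≈ 0.38 → 0.4 per m²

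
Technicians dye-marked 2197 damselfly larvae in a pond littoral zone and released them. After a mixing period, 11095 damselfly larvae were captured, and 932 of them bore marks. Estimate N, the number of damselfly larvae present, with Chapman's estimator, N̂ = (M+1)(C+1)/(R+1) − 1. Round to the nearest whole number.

N̂ = (2197+1)(11095+1)/(932+1) − 1 = 2198·11096/933 − 1
= 24389008/933 − 1 ≈ 26140.4 − 1 ≈ 26139.4 → 26139

N ≈ 26,139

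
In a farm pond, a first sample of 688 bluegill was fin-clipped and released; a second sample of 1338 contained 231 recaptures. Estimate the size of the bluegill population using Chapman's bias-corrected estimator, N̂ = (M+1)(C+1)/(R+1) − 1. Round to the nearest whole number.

N ≈ 3976

N̂ = (688+1)(1338+1)/(231+1) − 1 = 689·1339/232 − 1
= 922571/232 − 1 ≈ 3976.6 − 1 ≈ 3975.6 → 3976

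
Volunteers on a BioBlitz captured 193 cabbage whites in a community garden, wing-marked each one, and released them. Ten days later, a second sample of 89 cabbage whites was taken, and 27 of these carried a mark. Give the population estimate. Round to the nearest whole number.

N ≈ 636

The marked fraction in the recapture sample should equal the marked fraction in the population: 27/89 = 193/N.
N = (193 × 89) / 27 = 17177 / 27 ≈ 636.2 → 636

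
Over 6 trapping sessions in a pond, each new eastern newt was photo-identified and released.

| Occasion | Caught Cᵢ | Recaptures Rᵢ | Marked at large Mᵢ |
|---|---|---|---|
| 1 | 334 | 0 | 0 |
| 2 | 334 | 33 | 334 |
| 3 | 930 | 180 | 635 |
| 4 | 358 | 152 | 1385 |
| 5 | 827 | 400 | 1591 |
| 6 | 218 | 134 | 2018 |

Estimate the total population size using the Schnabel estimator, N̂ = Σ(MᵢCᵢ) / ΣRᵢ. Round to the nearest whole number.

N ≈ 3285

Σ MᵢCᵢ = 0·334 + 334·334 + 635·930 + 1385·358 + 1591·827 + 2018·218 = 0 + 111556 + 590550 + 495830 + 1315757 + 439924 = 2953617
Σ Rᵢ = 0 + 33 + 180 + 152 + 400 + 134 = 899
N̂ = 2953617 / 899 ≈ 3285.4 → 3285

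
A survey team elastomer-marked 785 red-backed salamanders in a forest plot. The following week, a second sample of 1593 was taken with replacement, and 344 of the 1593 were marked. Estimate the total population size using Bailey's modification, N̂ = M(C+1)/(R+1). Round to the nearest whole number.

N̂ = 785·(1593+1)/(344+1) = 785·1594/345 = 1251290/345 ≈ 3626.9 → 3627

N ≈ 3627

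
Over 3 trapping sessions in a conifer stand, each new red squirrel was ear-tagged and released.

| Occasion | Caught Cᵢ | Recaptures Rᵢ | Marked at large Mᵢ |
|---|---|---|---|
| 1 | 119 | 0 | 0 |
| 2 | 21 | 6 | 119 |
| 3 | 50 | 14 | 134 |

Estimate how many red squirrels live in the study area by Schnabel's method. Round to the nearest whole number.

Σ MᵢCᵢ = 0·119 + 119·21 + 134·50 = 0 + 2499 + 6700 = 9199
Σ Rᵢ = 0 + 6 + 14 = 20
N̂ = 9199 / 20 ≈ 459.9 → 460

N ≈ 460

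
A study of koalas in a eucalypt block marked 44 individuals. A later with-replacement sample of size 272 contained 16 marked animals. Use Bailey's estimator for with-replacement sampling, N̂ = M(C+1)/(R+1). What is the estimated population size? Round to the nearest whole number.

N ≈ 707

N̂ = 44·(272+1)/(16+1) = 44·273/17 = 12012/17 ≈ 706.6 → 707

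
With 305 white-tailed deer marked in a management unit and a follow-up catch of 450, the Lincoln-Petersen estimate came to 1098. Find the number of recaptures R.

From N = M·C/R: R = M·C / N = 305·450 / 1098 = 137250 / 1098 = 125.

R = 125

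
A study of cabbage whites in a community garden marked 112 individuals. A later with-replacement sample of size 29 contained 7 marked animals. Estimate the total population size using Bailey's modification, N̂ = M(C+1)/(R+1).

N̂ = 112·(29+1)/(7+1) = 112·30/8 = 3360/8 = 420

N = 420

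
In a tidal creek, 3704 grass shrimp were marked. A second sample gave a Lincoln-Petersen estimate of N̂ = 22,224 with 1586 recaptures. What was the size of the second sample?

C = 9516

From N = M·C/R: C = N·R / M = 22224·1586 / 3704 = 35247264 / 3704 = 9516.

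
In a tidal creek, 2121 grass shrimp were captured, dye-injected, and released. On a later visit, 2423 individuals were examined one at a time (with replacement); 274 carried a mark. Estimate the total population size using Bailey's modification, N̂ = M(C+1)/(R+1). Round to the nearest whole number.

N ≈ 18,696

N̂ = 2121·(2423+1)/(274+1) = 2121·2424/275 = 5141304/275 ≈ 18695.7 → 18696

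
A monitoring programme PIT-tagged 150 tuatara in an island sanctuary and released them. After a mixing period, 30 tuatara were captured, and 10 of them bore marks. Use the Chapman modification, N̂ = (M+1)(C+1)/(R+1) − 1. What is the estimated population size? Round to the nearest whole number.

N̂ = (150+1)(30+1)/(10+1) − 1 = 151·31/11 − 1
= 4681/11 − 1 ≈ 425.5 − 1 ≈ 424.5 → 425

N ≈ 425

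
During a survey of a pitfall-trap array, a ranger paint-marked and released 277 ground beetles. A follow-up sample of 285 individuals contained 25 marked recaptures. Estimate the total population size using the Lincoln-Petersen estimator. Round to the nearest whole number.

N ≈ 3158

N = (277 × 285) / 25 = 78945 / 25 ≈ 3157.8 → 3158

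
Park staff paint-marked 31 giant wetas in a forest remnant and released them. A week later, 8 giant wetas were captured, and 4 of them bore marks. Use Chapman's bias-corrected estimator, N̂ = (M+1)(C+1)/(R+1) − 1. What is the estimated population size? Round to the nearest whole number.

N ≈ 57

N̂ = (31+1)(8+1)/(4+1) − 1 = 32·9/5 − 1
= 288/5 − 1 ≈ 57.6 − 1 ≈ 56.6 → 57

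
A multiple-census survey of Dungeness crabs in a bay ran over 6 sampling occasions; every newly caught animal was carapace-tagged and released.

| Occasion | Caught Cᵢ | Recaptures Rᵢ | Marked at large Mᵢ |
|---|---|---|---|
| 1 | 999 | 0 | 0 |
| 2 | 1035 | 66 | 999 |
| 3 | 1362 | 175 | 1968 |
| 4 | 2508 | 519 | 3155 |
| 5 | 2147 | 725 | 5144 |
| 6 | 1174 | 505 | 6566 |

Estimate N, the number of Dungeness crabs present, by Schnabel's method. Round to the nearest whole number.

N ≈ 15,266

Σ MᵢCᵢ = 0·999 + 999·1035 + 1968·1362 + 3155·2508 + 5144·2147 + 6566·1174 = 0 + 1033965 + 2680416 + 7912740 + 11044168 + 7708484 = 30379773
Σ Rᵢ = 0 + 66 + 175 + 519 + 725 + 505 = 1990
N̂ = 30379773 / 1990 ≈ 15266.2 → 15266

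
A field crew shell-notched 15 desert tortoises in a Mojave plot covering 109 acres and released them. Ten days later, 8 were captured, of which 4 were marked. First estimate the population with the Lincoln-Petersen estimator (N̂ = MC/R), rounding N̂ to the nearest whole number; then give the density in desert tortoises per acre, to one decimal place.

density ≈ 0.3 desert tortoises per acre

N̂ = 15·8/4 = 120/4 = 30
Density = N̂ / area = 30 / 109 ≈ 0.28 → 0.3 per acre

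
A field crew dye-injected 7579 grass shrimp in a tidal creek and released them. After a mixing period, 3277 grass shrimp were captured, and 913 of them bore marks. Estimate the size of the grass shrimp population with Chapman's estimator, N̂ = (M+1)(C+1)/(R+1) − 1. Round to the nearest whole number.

N ≈ 27,184

N̂ = (7579+1)(3277+1)/(913+1) − 1 = 7580·3278/914 − 1
= 24847240/914 − 1 ≈ 27185.2 − 1 ≈ 27184.2 → 27184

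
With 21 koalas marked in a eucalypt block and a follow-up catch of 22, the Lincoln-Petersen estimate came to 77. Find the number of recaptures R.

R = 6

From N = M·C/R: R = M·C / N = 21·22 / 77 = 462 / 77 = 6.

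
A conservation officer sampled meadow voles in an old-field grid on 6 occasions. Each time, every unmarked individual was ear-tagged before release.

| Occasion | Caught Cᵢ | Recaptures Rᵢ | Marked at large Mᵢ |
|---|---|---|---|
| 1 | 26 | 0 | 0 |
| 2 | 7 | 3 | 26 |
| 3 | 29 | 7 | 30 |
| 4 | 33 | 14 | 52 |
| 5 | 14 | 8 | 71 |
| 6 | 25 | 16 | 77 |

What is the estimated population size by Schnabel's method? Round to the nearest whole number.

N ≈ 118

Σ MᵢCᵢ = 0·26 + 26·7 + 30·29 + 52·33 + 71·14 + 77·25 = 0 + 182 + 870 + 1716 + 994 + 1925 = 5687
Σ Rᵢ = 0 + 3 + 7 + 14 + 8 + 16 = 48
N̂ = 5687 / 48 ≈ 118.48 → 118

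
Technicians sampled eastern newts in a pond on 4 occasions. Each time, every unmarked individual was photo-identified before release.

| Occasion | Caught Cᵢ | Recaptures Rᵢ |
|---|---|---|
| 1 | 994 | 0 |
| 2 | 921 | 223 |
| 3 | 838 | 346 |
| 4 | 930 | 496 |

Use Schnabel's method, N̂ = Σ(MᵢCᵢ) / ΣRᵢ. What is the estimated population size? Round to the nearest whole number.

Marked at large before each occasion: Mᵢ = Σⱼ<ᵢ (Cⱼ − Rⱼ) → M1=0, M2=994, M3=1692, M4=2184
Σ MᵢCᵢ = 0·994 + 994·921 + 1692·838 + 2184·930 = 0 + 915474 + 1417896 + 2031120 = 4364490
Σ Rᵢ = 0 + 223 + 346 + 496 = 1065
N̂ = 4364490 / 1065 ≈ 4098.1 → 4098

N ≈ 4098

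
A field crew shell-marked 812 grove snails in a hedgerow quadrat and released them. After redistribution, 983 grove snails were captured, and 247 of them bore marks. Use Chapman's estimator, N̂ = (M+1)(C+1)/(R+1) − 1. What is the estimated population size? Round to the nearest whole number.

N̂ = (812+1)(983+1)/(247+1) − 1 = 813·984/248 − 1
= 799992/248 − 1 ≈ 3225.8 − 1 ≈ 3224.8 → 3225

N ≈ 3225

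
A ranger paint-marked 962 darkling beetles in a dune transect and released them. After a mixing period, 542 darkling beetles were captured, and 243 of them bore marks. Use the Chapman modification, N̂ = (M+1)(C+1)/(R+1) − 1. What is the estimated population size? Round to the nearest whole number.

N̂ = (962+1)(542+1)/(243+1) − 1 = 963·543/244 − 1
= 522909/244 − 1 ≈ 2143.1 − 1 ≈ 2142.1 → 2142

N ≈ 2142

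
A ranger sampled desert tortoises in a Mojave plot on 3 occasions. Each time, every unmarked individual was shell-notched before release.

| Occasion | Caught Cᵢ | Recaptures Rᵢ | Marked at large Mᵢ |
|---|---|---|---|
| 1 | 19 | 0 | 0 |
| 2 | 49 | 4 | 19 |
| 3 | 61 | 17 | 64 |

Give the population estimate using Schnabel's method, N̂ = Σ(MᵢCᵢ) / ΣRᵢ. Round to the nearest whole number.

N ≈ 230

Σ MᵢCᵢ = 0·19 + 19·49 + 64·61 = 0 + 931 + 3904 = 4835
Σ Rᵢ = 0 + 4 + 17 = 21
N̂ = 4835 / 21 ≈ 230.2 → 230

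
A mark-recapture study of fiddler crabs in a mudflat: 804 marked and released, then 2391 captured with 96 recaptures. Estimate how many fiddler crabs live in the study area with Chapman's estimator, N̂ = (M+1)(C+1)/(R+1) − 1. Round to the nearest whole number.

N ≈ 19,850

N̂ = (804+1)(2391+1)/(96+1) − 1 = 805·2392/97 − 1
= 1925560/97 − 1 ≈ 19851.1 − 1 ≈ 19850.1 → 19850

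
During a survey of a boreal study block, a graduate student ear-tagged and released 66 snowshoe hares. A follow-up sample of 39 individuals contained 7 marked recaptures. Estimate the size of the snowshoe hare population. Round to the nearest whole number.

The marked fraction in the recapture sample should equal the marked fraction in the population: 7/39 = 66/N.
N = (66 × 39) / 7 = 2574 / 7 ≈ 367.7 → 368

N ≈ 368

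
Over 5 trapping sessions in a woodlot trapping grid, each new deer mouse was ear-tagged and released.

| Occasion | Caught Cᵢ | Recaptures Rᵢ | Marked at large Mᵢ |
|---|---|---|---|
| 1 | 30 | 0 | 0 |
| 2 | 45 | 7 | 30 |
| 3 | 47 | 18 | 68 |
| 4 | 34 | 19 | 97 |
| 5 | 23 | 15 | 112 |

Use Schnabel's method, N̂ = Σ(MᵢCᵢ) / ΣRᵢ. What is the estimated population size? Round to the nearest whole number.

N ≈ 177

Σ MᵢCᵢ = 0·30 + 30·45 + 68·47 + 97·34 + 112·23 = 0 + 1350 + 3196 + 3298 + 2576 = 10420
Σ Rᵢ = 0 + 7 + 18 + 19 + 15 = 59
N̂ = 10420 / 59 ≈ 176.6 → 177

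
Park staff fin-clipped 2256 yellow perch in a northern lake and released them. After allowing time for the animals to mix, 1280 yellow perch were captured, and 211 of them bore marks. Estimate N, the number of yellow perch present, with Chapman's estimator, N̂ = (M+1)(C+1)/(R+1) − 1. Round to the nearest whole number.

N̂ = (2256+1)(1280+1)/(211+1) − 1 = 2257·1281/212 − 1
= 2891217/212 − 1 ≈ 13637.8 − 1 ≈ 13636.8 → 13637

N ≈ 13,637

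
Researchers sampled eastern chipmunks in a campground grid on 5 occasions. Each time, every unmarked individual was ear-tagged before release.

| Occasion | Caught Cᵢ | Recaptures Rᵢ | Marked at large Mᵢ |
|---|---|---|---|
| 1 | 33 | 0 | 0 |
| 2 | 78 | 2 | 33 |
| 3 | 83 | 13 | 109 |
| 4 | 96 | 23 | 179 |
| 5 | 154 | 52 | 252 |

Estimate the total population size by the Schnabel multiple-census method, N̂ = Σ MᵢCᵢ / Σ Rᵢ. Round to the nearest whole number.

Σ MᵢCᵢ = 0·33 + 33·78 + 109·83 + 179·96 + 252·154 = 0 + 2574 + 9047 + 17184 + 38808 = 67613
Σ Rᵢ = 0 + 2 + 13 + 23 + 52 = 90
N̂ = 67613 / 90 ≈ 751.3 → 751

N ≈ 751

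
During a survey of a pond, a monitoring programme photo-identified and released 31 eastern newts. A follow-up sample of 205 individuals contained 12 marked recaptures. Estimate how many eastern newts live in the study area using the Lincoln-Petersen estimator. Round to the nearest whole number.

N = (31 × 205) / 12 = 6355 / 12 ≈ 529.6 → 530

N ≈ 530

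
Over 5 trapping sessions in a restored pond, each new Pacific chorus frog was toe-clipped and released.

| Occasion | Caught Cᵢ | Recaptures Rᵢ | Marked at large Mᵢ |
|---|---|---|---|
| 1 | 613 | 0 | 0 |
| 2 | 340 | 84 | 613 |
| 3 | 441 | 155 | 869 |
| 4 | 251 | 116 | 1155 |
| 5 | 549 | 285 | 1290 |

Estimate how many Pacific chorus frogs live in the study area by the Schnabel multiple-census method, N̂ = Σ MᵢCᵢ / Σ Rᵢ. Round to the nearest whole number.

N ≈ 2484

Σ MᵢCᵢ = 0·613 + 613·340 + 869·441 + 1155·251 + 1290·549 = 0 + 208420 + 383229 + 289905 + 708210 = 1589764
Σ Rᵢ = 0 + 84 + 155 + 116 + 285 = 640
N̂ = 1589764 / 640 ≈ 2484.0 → 2484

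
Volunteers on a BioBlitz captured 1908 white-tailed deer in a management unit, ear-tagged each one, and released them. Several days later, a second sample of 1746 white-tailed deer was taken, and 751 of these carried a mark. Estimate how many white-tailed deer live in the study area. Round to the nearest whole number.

Lincoln-Petersen assumes M/N = R/C, so N = M·C / R.
N = (1908 × 1746) / 751 = 3331368 / 751 ≈ 4435.9 → 4436

N ≈ 4436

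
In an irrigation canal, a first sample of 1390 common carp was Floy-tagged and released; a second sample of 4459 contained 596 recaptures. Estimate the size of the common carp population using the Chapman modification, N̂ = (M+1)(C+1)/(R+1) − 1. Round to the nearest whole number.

N̂ = (1390+1)(4459+1)/(596+1) − 1 = 1391·4460/597 − 1
= 6203860/597 − 1 ≈ 10391.7 − 1 ≈ 10390.7 → 10391

N ≈ 10,391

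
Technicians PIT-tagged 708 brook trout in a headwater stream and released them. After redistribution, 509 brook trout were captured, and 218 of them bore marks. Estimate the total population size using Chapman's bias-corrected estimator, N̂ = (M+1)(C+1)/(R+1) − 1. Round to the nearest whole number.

N̂ = (708+1)(509+1)/(218+1) − 1 = 709·510/219 − 1
= 361590/219 − 1 ≈ 1651.1 − 1 ≈ 1650.1 → 1650

N ≈ 1650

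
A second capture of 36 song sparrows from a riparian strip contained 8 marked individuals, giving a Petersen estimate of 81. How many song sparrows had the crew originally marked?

M = 18

From N = M·C/R: M = N·R / C = 81·8 / 36 = 648 / 36 = 18.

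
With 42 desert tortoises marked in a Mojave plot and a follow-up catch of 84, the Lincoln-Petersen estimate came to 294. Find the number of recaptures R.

From N = M·C/R: R = M·C / N = 42·84 / 294 = 3528 / 294 = 12.

R = 12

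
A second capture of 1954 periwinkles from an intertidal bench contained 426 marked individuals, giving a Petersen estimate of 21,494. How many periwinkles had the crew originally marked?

M = 4686

From N = M·C/R: M = N·R / C = 21494·426 / 1954 = 9156444 / 1954 = 4686.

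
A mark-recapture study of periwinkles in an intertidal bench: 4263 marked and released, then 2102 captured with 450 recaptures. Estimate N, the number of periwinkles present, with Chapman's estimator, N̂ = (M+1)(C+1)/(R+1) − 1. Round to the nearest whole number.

N̂ = (4263+1)(2102+1)/(450+1) − 1 = 4264·2103/451 − 1
= 8967192/451 − 1 ≈ 19882.9 − 1 ≈ 19881.9 → 19882

N ≈ 19,882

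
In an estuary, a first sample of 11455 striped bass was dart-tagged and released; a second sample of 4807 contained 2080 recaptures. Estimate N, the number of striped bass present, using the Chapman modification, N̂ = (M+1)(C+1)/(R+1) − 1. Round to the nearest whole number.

N̂ = (11455+1)(4807+1)/(2080+1) − 1 = 11456·4808/2081 − 1
= 55080448/2081 − 1 ≈ 26468.3 − 1 ≈ 26467.3 → 26467

N ≈ 26,467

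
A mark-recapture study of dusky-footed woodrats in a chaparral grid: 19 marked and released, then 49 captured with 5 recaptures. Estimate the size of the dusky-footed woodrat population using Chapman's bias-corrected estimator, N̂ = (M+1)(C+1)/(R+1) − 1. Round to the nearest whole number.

N ≈ 166

N̂ = (19+1)(49+1)/(5+1) − 1 = 20·50/6 − 1
= 1000/6 − 1 ≈ 166.7 − 1 ≈ 165.7 → 166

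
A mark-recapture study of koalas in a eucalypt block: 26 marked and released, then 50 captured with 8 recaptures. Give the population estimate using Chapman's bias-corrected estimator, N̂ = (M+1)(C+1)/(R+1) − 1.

N̂ = (26+1)(50+1)/(8+1) − 1 = 27·51/9 − 1
= 1377/9 − 1 = 153 − 1 = 152

N = 152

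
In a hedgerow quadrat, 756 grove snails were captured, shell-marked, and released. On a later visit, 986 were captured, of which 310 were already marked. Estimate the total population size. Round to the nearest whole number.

N = (756 × 986) / 310 = 745416 / 310 ≈ 2404.6 → 2405

N ≈ 2405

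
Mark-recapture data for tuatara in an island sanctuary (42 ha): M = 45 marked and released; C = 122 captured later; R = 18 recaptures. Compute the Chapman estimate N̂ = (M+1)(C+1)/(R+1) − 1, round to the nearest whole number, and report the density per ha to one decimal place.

N̂ = 46·123/19 − 1 = 5658/19 − 1 ≈ 296.8 → 297
Density = N̂ / area = 297 / 42 ≈ 7.07 → 7.1 per ha

density ≈ 7.1 tuatara per ha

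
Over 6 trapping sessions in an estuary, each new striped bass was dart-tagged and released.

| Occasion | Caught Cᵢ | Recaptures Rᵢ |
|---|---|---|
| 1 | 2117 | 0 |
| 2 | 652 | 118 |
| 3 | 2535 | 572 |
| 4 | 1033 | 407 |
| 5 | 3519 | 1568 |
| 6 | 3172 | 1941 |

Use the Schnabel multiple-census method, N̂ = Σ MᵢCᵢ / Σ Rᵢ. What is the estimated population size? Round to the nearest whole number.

Marked at large before each occasion: Mᵢ = Σⱼ<ᵢ (Cⱼ − Rⱼ) → M1=0, M2=2117, M3=2651, M4=4614, M5=5240, M6=7191
Σ MᵢCᵢ = 0·2117 + 2117·652 + 2651·2535 + 4614·1033 + 5240·3519 + 7191·3172 = 0 + 1380284 + 6720285 + 4766262 + 18439560 + 22809852 = 54116243
Σ Rᵢ = 0 + 118 + 572 + 407 + 1568 + 1941 = 4606
N̂ = 54116243 / 4606 ≈ 11749.1 → 11749

N ≈ 11,749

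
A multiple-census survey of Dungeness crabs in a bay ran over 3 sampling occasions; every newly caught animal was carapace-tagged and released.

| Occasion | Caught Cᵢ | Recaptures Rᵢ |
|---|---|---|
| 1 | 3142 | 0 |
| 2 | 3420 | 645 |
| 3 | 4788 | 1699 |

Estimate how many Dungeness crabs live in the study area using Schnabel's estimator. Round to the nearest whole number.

N ≈ 16,671

Marked at large before each occasion: Mᵢ = Σⱼ<ᵢ (Cⱼ − Rⱼ) → M1=0, M2=3142, M3=5917
Σ MᵢCᵢ = 0·3142 + 3142·3420 + 5917·4788 = 0 + 10745640 + 28330596 = 39076236
Σ Rᵢ = 0 + 645 + 1699 = 2344
N̂ = 39076236 / 2344 ≈ 16670.7 → 16671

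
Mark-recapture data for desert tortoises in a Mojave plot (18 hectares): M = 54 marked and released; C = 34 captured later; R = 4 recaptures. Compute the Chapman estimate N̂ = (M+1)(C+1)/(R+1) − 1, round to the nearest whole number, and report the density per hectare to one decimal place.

N̂ = 55·35/5 − 1 = 1925/5 − 1 = 384
Density = N̂ / area = 384 / 18 ≈ 21.33 → 21.3 per hectare

density ≈ 21.3 desert tortoises per hectare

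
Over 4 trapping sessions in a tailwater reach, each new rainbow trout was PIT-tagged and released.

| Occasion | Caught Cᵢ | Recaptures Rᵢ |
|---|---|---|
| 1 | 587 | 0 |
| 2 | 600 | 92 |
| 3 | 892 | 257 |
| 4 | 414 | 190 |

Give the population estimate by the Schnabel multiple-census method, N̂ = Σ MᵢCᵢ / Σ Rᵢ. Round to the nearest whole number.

N ≈ 3794

Marked at large before each occasion: Mᵢ = Σⱼ<ᵢ (Cⱼ − Rⱼ) → M1=0, M2=587, M3=1095, M4=1730
Σ MᵢCᵢ = 0·587 + 587·600 + 1095·892 + 1730·414 = 0 + 352200 + 976740 + 716220 = 2045160
Σ Rᵢ = 0 + 92 + 257 + 190 = 539
N̂ = 2045160 / 539 ≈ 3794.4 → 3794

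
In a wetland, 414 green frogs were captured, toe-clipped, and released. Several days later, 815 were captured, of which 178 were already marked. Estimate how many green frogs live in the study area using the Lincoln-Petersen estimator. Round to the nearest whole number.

The marked fraction in the recapture sample should equal the marked fraction in the population: 178/815 = 414/N.
N = (414 × 815) / 178 = 337410 / 178 ≈ 1895.6 → 1896

N ≈ 1896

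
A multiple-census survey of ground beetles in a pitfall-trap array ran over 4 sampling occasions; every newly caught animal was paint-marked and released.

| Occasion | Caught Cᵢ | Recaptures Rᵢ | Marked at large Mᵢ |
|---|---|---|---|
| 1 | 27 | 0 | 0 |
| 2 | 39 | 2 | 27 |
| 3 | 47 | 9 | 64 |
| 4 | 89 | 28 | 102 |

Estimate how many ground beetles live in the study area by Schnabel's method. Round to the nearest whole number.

N ≈ 337

Σ MᵢCᵢ = 0·27 + 27·39 + 64·47 + 102·89 = 0 + 1053 + 3008 + 9078 = 13139
Σ Rᵢ = 0 + 2 + 9 + 28 = 39
N̂ = 13139 / 39 ≈ 336.9 → 337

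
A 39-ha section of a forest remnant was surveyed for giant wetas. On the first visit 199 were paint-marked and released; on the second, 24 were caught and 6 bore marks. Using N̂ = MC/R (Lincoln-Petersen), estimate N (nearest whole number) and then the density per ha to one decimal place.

density ≈ 20.4 giant wetas per ha

N̂ = 199·24/6 = 4776/6 = 796
Density = N̂ / area = 796 / 39 ≈ 20.41 → 20.4 per ha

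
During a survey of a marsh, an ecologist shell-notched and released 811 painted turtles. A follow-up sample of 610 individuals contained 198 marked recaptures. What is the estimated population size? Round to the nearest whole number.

N ≈ 2499

If marked individuals mix randomly, R/C ≈ M/N, giving N ≈ M·C/R.
N = (811 × 610) / 198 = 494710 / 198 ≈ 2498.5 → 2499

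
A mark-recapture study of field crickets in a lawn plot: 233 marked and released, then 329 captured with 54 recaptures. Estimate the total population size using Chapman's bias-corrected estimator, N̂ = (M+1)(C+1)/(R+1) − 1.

N = 1403

N̂ = (233+1)(329+1)/(54+1) − 1 = 234·330/55 − 1
= 77220/55 − 1 = 1404 − 1 = 1403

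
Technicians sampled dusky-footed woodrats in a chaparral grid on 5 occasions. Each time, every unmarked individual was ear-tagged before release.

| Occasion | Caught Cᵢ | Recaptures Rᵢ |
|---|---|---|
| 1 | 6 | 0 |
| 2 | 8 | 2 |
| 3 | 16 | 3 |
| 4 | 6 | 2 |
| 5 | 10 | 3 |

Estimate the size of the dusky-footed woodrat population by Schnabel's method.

N = 68

Marked at large before each occasion: Mᵢ = Σⱼ<ᵢ (Cⱼ − Rⱼ) → M1=0, M2=6, M3=12, M4=25, M5=29
Σ MᵢCᵢ = 0·6 + 6·8 + 12·16 + 25·6 + 29·10 = 0 + 48 + 192 + 150 + 290 = 680
Σ Rᵢ = 0 + 2 + 3 + 2 + 3 = 10
N̂ = 680 / 10 = 68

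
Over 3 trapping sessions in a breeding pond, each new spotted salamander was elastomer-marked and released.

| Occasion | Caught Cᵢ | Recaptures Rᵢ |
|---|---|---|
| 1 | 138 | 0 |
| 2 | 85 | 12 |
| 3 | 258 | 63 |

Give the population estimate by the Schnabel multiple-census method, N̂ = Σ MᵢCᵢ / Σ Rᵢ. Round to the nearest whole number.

N ≈ 882

Marked at large before each occasion: Mᵢ = Σⱼ<ᵢ (Cⱼ − Rⱼ) → M1=0, M2=138, M3=211
Σ MᵢCᵢ = 0·138 + 138·85 + 211·258 = 0 + 11730 + 54438 = 66168
Σ Rᵢ = 0 + 12 + 63 = 75
N̂ = 66168 / 75 ≈ 882.2 → 882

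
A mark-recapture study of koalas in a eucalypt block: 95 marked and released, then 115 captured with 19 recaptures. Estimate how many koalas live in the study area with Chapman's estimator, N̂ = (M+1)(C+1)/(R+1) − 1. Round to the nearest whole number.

N ≈ 556

N̂ = (95+1)(115+1)/(19+1) − 1 = 96·116/20 − 1
= 11136/20 − 1 ≈ 556.8 − 1 ≈ 555.8 → 556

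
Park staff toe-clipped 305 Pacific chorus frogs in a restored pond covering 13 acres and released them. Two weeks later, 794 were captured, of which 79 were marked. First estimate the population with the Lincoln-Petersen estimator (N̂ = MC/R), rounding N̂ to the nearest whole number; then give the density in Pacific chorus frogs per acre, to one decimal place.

N̂ = 305·794/79 = 242170/79 ≈ 3065.4 → 3065
Density = N̂ / area = 3065 / 13 ≈ 235.77 → 235.8 per acre

density ≈ 235.8 Pacific chorus frogs per acre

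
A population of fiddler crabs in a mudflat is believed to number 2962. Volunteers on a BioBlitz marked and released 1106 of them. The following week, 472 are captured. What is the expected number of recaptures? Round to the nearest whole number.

Expected recaptures E[R] = M·C / N.
E[R] = 1106 × 472 / 2962 = 522032 / 2962 ≈ 176.2 → 176

expected recaptures ≈ 176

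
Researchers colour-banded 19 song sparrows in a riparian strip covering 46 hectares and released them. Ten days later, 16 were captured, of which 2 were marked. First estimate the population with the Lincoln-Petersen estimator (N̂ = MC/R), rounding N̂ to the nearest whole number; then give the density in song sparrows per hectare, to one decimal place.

density ≈ 3.3 song sparrows per hectare

N̂ = 19·16/2 = 304/2 = 152
Density = N̂ / area = 152 / 46 ≈ 3.30 → 3.3 per hectare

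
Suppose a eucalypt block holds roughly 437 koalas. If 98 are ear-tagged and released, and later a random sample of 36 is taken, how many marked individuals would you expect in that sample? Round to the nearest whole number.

Expected recaptures E[R] = M·C / N.
E[R] = 98 × 36 / 437 = 3528 / 437 ≈ 8.1 → 8

expected recaptures ≈ 8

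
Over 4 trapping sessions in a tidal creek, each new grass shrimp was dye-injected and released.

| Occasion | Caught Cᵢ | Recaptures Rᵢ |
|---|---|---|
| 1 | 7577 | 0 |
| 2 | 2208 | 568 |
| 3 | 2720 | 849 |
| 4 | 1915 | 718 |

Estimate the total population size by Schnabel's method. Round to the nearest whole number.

N ≈ 29,524

Marked at large before each occasion: Mᵢ = Σⱼ<ᵢ (Cⱼ − Rⱼ) → M1=0, M2=7577, M3=9217, M4=11088
Σ MᵢCᵢ = 0·7577 + 7577·2208 + 9217·2720 + 11088·1915 = 0 + 16730016 + 25070240 + 21233520 = 63033776
Σ Rᵢ = 0 + 568 + 849 + 718 = 2135
N̂ = 63033776 / 2135 ≈ 29524.0 → 29524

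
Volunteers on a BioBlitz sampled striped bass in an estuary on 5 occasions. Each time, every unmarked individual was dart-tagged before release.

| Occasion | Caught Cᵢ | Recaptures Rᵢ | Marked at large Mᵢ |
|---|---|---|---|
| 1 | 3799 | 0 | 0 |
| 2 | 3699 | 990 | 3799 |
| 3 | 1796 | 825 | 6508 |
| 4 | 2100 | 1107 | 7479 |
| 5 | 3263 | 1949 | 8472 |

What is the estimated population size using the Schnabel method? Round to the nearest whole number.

Σ MᵢCᵢ = 0·3799 + 3799·3699 + 6508·1796 + 7479·2100 + 8472·3263 = 0 + 14052501 + 11688368 + 15705900 + 27644136 = 69090905
Σ Rᵢ = 0 + 990 + 825 + 1107 + 1949 = 4871
N̂ = 69090905 / 4871 ≈ 14184.1 → 14184

N ≈ 14,184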